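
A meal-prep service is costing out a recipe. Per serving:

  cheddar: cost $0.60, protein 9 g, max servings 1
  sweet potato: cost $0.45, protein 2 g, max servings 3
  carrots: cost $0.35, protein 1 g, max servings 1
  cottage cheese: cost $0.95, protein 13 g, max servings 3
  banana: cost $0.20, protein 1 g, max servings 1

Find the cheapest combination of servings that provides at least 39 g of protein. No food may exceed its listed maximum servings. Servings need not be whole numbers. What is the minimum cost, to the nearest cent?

Cost per g of protein: cheddar $0.0667, cottage cheese $0.0731, banana $0.2000, sweet potato $0.2250, carrots $0.3500.
Take 1 serving of cheddar: +9.0 g protein for $0.60 (total $0.60, still need 30.0 g).
Take 2.308 servings of cottage cheese: +30.0 g protein for $2.19 (total $2.79, still need 0.0 g).
Filling from the cheapest source first is optimal under one linear minimum: $2.79.

$2.79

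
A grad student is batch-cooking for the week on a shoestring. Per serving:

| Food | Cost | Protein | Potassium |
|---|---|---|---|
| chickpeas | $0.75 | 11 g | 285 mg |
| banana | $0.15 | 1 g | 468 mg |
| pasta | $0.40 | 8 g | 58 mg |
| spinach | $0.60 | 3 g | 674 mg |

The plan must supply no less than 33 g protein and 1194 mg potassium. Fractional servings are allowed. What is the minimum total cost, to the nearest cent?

An LP optimum is at a vertex; with two nutrient constraints at most two foods are used. Check each candidate.
chickpeas only: max(33/11, 1194/285) = 4.189 servings → $3.14.
banana only: max(33/1, 1194/468) = 33 servings → $4.95.
pasta only: max(33/8, 1194/58) = 20.59 servings → $8.23.
spinach only: max(33/3, 1194/674) = 11 servings → $6.60.
chickpeas + banana with both tight: 2.93 servings and 0.7668 servings → $2.31.
chickpeas + pasta with both targets exact would need a negative amount; discard.
chickpeas + spinach with both tight: 2.845 servings and 0.5685 servings → $2.47.
banana + pasta with both tight: 2.072 servings and 3.866 servings → $1.86.
banana + spinach: intersection lies outside the first quadrant.
pasta + spinach with both tight: 3.576 servings and 1.464 servings → $2.31.
So the least-cost plan costs $1.86.

$1.86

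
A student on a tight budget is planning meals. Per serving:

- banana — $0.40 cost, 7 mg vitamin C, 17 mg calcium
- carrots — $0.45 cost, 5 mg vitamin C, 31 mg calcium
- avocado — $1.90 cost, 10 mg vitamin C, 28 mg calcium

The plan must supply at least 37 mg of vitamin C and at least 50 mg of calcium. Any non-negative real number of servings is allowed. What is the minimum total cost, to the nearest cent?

$2.11

Check every corner: each single food scaled to meet both minima, and each pair solved so both constraints bind.
banana only: max(37/7, 50/17) = 5.286 servings → $2.11.
carrots only: max(37/5, 50/31) = 7.4 servings → $3.33.
avocado only: max(37/10, 50/28) = 3.7 servings → $7.03.
banana + carrots with both targets exact would need a negative amount; discard.
banana + avocado: intersection lies outside the first quadrant.
carrots + avocado: the both-tight solution has a negative serving — not a feasible corner.
The minimum over all feasible corners is $2.11.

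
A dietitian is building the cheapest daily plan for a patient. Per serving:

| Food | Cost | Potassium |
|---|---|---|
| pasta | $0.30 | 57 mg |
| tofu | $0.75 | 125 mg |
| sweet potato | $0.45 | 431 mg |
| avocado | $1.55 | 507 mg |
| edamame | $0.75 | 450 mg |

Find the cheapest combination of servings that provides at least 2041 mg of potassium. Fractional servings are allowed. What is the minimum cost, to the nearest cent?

Cost per mg of potassium: sweet potato $0.0010, edamame $0.0017, avocado $0.0031, pasta $0.0053, tofu $0.0060.
With no serving limits, use only sweet potato: 2041 mg / 431 mg = 4.735 servings × $0.45 = $2.13.

$2.13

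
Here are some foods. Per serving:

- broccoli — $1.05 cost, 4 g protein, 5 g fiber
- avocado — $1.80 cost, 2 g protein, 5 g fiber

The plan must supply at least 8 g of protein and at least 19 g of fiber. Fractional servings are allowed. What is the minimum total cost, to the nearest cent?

$3.99

An LP optimum is at a vertex; with two nutrient constraints at most two foods are used. Check each candidate.
broccoli only: max(8/4, 19/5) = 3.8 servings → $3.99.
avocado only: max(8/2, 19/5) = 4 servings → $7.20.
broccoli + avocado with both tight: 0.2 servings and 3.6 servings → $6.69.
The minimum over all feasible corners is $3.99.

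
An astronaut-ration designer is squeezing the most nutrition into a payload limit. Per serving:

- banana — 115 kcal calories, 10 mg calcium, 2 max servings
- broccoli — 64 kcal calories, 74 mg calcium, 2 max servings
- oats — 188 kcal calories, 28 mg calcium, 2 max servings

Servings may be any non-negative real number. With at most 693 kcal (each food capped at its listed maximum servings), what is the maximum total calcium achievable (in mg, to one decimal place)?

Calcium per kcal: broccoli 1.156, oats 0.1489, banana 0.08696.
Take 2 servings of broccoli: uses 128 kcal, +148.0 mg calcium (running total 148.0 mg).
Take 2 servings of oats: uses 376 kcal, +56.0 mg calcium (running total 204.0 mg).
Take 1.643 servings of banana: uses 189 kcal, +16.4 mg calcium (running total 220.4 mg).
Filling greedily by calcium-per-kcal is optimal for one linear limit, giving 220.4 mg.

220.4 mg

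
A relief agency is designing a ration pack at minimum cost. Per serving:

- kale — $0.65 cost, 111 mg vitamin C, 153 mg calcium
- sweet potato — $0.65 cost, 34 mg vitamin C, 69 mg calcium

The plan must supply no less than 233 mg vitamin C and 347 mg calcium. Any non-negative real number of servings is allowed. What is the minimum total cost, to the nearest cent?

$1.47

The cheapest plan sits at a corner of the feasible region — with two constraints it uses at most two foods.
kale only: max(233/111, 347/153) = 2.268 servings → $1.47.
sweet potato only: max(233/34, 347/69) = 6.853 servings → $4.45.
kale + sweet potato with both tight: 1.742 servings and 1.167 servings → $1.89.
The minimum over all feasible corners is $1.47.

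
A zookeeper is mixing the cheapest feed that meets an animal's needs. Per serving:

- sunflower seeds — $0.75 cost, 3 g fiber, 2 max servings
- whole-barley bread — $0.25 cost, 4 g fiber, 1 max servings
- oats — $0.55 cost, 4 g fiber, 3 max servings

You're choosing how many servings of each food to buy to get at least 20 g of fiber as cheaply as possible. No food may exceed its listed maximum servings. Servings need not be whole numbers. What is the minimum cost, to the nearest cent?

$2.90

Cost per g of fiber: whole-barley bread $0.0625, oats $0.1375, sunflower seeds $0.2500.
Take 1 serving of whole-barley bread: +4.0 g fiber for $0.25 (total $0.25, still need 16.0 g).
Take 3 servings of oats: +12.0 g fiber for $1.65 (total $1.90, still need 4.0 g).
Take 1.333 servings of sunflower seeds: +4.0 g fiber for $1.00 (total $2.90, still need 0.0 g).
Greedy by cheapest-per-g is optimal for a single linear constraint, so the minimum cost is $2.90.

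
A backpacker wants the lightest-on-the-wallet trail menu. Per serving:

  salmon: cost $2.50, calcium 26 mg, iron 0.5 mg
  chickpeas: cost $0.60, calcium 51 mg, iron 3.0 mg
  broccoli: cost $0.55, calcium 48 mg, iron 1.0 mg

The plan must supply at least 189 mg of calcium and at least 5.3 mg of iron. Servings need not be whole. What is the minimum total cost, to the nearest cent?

Check every corner: each single food scaled to meet both minima, and each pair solved so both constraints bind.
salmon only: max(189/26, 5.3/0.5) = 10.6 servings → $26.50.
chickpeas only: max(189/51, 5.3/3.0) = 3.706 servings → $2.22.
broccoli only: max(189/48, 5.3/1.0) = 5.3 servings → $2.92.
salmon + chickpeas with both tight: 5.651 servings and 0.8248 servings → $14.62.
salmon + broccoli: the both-tight solution has a negative serving — not a feasible corner.
chickpeas + broccoli with both tight: 0.7032 servings and 3.19 servings → $2.18.
Cheapest feasible corner: $2.18.

$2.18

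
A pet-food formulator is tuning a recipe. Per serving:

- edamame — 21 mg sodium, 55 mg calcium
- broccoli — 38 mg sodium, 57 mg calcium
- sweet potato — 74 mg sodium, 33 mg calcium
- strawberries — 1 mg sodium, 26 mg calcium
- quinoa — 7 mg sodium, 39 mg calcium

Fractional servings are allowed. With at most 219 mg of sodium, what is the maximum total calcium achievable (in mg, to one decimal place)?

Calcium per mg sodium: strawberries 26, quinoa 5.571, edamame 2.619, broccoli 1.5, sweet potato 0.4459.
With no serving limits, spend the whole sodium allowance on strawberries: 219 mg / 1 mg × 26 mg = 5694.0 mg.

5694.0 mg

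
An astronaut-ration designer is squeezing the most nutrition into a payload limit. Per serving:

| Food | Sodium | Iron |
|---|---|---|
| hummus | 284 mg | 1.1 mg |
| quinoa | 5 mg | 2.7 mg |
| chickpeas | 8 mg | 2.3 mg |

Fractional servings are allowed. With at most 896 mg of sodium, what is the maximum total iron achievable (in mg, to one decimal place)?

Iron per mg sodium: quinoa 0.54, chickpeas 0.2875, hummus 0.003873.
With no serving limits, spend the whole sodium allowance on quinoa: 896 mg / 5 mg × 2.7 mg = 483.8 mg.

483.8 mg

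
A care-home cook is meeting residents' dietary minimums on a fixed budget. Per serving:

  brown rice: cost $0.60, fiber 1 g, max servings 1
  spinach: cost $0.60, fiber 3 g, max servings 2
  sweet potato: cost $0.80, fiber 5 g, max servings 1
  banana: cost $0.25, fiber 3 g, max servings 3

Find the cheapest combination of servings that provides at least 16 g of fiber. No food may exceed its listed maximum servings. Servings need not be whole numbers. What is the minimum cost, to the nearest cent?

$1.95

Cost per g of fiber: banana $0.0833, sweet potato $0.1600, spinach $0.2000, brown rice $0.6000.
Take 3 servings of banana: +9.0 g fiber for $0.75 (total $0.75, still need 7.0 g).
Take 1 serving of sweet potato: +5.0 g fiber for $0.80 (total $1.55, still need 2.0 g).
Take 0.6667 servings of spinach: +2.0 g fiber for $0.40 (total $1.95, still need 0.0 g).
Greedy by cheapest-per-g is optimal for a single linear constraint, so the minimum cost is $1.95.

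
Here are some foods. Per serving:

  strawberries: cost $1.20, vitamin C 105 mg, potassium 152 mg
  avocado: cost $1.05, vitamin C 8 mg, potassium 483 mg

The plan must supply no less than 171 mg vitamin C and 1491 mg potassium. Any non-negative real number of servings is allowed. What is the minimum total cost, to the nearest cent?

strawberries only: max(171/105, 1491/152) = 9.809 servings → $11.77.
avocado only: max(171/8, 1491/483) = 21.38 servings → $22.44.
strawberries + avocado with both tight: 1.428 servings and 2.638 servings → $4.48.
So the least-cost plan costs $4.48.

$4.48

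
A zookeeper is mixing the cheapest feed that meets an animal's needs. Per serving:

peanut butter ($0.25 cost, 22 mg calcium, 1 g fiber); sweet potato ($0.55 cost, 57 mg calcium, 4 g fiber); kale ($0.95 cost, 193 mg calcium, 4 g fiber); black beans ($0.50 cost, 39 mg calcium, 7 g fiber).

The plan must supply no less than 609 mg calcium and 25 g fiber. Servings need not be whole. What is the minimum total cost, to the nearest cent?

Two binding constraints pin down two serving amounts, so the optimal mix uses at most two foods. The candidates are each food alone (scaled to the tighter of calcium/fiber) and each pair with both constraints tight.
peanut butter only: max(609/22, 25/1) = 27.68 servings → $6.92.
sweet potato only: max(609/57, 25/4) = 10.68 servings → $5.88.
kale only: max(609/193, 25/4) = 6.25 servings → $5.94.
black beans only: max(609/39, 25/7) = 15.62 servings → $7.81.
peanut butter + sweet potato: intersection lies outside the first quadrant.
peanut butter + kale with both tight: 22.75 servings and 0.5619 servings → $6.22.
peanut butter + black beans with both targets exact would need a negative amount; discard.
sweet potato + kale with both tight: 4.392 servings and 1.858 servings → $4.18.
sweet potato + black beans with both targets exact would need a negative amount; discard.
kale + black beans with both tight: 2.751 servings and 1.999 servings → $3.61.
Cheapest feasible corner: $3.61.

$3.61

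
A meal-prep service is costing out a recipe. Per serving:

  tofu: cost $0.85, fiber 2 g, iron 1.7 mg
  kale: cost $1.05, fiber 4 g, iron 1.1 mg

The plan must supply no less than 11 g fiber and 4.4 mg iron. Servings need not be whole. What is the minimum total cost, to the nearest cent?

$3.28

tofu only: max(11/2, 4.4/1.7) = 5.5 servings → $4.67.
kale only: max(11/4, 4.4/1.1) = 4 servings → $4.20.
tofu + kale with both tight: 1.196 servings and 2.152 servings → $3.28.
So the least-cost plan costs $3.28.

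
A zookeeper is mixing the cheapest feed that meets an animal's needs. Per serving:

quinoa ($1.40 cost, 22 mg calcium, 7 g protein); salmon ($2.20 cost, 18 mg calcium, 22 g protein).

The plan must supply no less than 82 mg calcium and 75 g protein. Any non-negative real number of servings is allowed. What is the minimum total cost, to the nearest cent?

$8.39

Check every corner: each single food scaled to meet both minima, and each pair solved so both constraints bind.
quinoa only: max(82/22, 75/7) = 10.71 servings → $15.00.
salmon only: max(82/18, 75/22) = 4.556 servings → $10.02.
quinoa + salmon with both tight: 1.268 servings and 3.006 servings → $8.39.
Cheapest feasible corner: $8.39.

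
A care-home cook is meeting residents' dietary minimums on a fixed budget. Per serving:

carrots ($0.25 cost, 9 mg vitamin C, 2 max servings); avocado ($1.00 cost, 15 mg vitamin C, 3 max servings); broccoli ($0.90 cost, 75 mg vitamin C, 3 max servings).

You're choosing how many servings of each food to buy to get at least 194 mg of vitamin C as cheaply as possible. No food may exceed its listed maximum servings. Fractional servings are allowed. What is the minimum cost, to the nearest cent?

$2.33

Cost per mg of vitamin C: broccoli $0.0120, carrots $0.0278, avocado $0.0667.
Take 2.587 servings of broccoli: +194.0 mg vitamin C for $2.33 (total $2.33, still need 0.0 mg).
Greedy by cheapest-per-mg is optimal for a single linear constraint, so the minimum cost is $2.33.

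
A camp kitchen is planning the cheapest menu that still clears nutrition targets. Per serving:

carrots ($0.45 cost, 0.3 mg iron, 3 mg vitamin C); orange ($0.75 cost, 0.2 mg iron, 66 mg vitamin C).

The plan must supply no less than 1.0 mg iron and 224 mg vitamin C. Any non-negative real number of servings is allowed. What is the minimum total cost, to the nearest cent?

$3.00

Minimising a linear cost over {iron ≥ 1.0, vitamin C ≥ 224, servings ≥ 0} — the optimum is at a vertex, using one or two foods.
carrots only: max(1.0/0.3, 224/3) = 74.67 servings → $33.60.
orange only: max(1.0/0.2, 224/66) = 5 servings → $3.75.
carrots + orange with both tight: 1.104 servings and 3.344 servings → $3.00.
The minimum over all feasible corners is $3.00.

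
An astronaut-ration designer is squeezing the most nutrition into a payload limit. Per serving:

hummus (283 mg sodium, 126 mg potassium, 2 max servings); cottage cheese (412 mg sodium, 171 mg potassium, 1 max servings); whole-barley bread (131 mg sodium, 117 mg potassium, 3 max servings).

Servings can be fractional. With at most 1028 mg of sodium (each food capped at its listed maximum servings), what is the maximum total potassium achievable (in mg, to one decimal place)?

Potassium per mg sodium: whole-barley bread 0.8931, hummus 0.4452, cottage cheese 0.415.
Take 3 servings of whole-barley bread: uses 393 mg sodium, +351.0 mg potassium (running total 351.0 mg).
Take 2 servings of hummus: uses 566 mg sodium, +252.0 mg potassium (running total 603.0 mg).
Take 0.1675 servings of cottage cheese: uses 69 mg sodium, +28.6 mg potassium (running total 631.6 mg).
Greedy by best ratio exhausts the sodium allowance optimally: 631.6 mg.

631.6 mg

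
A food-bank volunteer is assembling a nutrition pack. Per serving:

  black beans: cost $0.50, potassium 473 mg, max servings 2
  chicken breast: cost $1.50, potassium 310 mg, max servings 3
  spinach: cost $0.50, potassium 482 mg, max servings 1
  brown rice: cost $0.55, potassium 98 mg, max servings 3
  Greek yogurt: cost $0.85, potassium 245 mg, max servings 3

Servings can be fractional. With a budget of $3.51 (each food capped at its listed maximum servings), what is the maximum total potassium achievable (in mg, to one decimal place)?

2007.4 mg

Potassium per dollar: spinach 964, black beans 946, Greek yogurt 288.2, chicken breast 206.7, brown rice 178.2.
Take 1 serving of spinach: spends $0.50, +482.0 mg potassium (running total 482.0 mg).
Take 2 servings of black beans: spends $1.00, +946.0 mg potassium (running total 1428.0 mg).
Take 2.365 servings of Greek yogurt: spends $2.01, +579.4 mg potassium (running total 2007.4 mg).
Greedy by best ratio exhausts the cost allowance optimally: 2007.4 mg.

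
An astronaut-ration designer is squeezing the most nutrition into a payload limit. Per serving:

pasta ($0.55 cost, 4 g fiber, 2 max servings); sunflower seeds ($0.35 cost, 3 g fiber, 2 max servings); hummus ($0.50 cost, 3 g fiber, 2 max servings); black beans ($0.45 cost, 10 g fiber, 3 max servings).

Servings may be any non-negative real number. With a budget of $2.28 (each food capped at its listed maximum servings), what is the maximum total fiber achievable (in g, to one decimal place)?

37.7 g

Fiber per dollar: black beans 22.22, sunflower seeds 8.571, pasta 7.273, hummus 6.
Take 3 servings of black beans: spends $1.35, +30.0 g fiber (running total 30.0 g).
Take 2 servings of sunflower seeds: spends $0.70, +6.0 g fiber (running total 36.0 g).
Take 0.4182 servings of pasta: spends $0.23, +1.7 g fiber (running total 37.7 g).
Greedy by best ratio exhausts the cost allowance optimally: 37.7 g.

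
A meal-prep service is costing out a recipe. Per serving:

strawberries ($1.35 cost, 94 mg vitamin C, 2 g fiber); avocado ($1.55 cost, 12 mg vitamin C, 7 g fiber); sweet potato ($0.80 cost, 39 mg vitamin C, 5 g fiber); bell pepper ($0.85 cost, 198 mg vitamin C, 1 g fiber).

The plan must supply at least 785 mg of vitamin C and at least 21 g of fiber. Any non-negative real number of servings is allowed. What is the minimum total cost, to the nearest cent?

$5.61

Check every corner: each single food scaled to meet both minima, and each pair solved so both constraints bind.
strawberries only: max(785/94, 21/2) = 10.5 servings → $14.18.
avocado only: max(785/12, 21/7) = 65.42 servings → $101.40.
sweet potato only: max(785/39, 21/5) = 20.13 servings → $16.10.
bell pepper only: max(785/198, 21/1) = 21 servings → $17.85.
strawberries + avocado with both tight: 8.27 servings and 0.6372 servings → $12.15.
strawberries + sweet potato with both tight: 7.923 servings and 1.031 servings → $11.52.
strawberries + bell pepper with both targets exact would need a negative amount; discard.
avocado + sweet potato: intersection lies outside the first quadrant.
avocado + bell pepper with both tight: 2.455 servings and 3.816 servings → $7.05.
sweet potato + bell pepper with both tight: 3.547 servings and 3.266 servings → $5.61.
So the least-cost plan costs $5.61.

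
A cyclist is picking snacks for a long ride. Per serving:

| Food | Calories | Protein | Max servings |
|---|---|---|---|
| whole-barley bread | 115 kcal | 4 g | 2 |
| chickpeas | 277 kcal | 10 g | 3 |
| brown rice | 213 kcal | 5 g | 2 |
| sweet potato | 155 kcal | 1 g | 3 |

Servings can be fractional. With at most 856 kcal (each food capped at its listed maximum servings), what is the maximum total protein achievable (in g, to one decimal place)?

Protein per kcal: chickpeas 0.0361, whole-barley bread 0.03478, brown rice 0.02347, sweet potato 0.006452.
Take 3 servings of chickpeas: uses 831 kcal, +30.0 g protein (running total 30.0 g).
Take 0.2174 servings of whole-barley bread: uses 25 kcal, +0.9 g protein (running total 30.9 g).
Filling greedily by protein-per-kcal is optimal for one linear limit, giving 30.9 g.

30.9 g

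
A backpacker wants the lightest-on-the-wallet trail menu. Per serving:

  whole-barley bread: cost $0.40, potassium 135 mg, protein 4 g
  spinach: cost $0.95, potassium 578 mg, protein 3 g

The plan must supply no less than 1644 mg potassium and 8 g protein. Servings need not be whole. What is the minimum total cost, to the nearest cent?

$2.70

Two binding constraints pin down two serving amounts, so the optimal mix uses at most two foods. The candidates are each food alone (scaled to the tighter of potassium/protein) and each pair with both constraints tight.
whole-barley bread only: max(1644/135, 8/4) = 12.18 servings → $4.87.
spinach only: max(1644/578, 8/3) = 2.844 servings → $2.70.
whole-barley bread + spinach: the both-tight solution has a negative serving — not a feasible corner.
Cheapest feasible corner: $2.70.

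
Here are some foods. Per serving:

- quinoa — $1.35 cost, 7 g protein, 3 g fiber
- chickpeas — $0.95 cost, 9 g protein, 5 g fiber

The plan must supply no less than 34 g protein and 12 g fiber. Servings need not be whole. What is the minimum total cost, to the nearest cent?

$3.59

At the optimum either one food covers both requirements or two foods hit both targets exactly; no other combination can be cheaper.
quinoa only: max(34/7, 12/3) = 4.857 servings → $6.56.
chickpeas only: max(34/9, 12/5) = 3.778 servings → $3.59.
quinoa + chickpeas: the both-tight solution has a negative serving — not a feasible corner.
Cheapest feasible corner: $3.59.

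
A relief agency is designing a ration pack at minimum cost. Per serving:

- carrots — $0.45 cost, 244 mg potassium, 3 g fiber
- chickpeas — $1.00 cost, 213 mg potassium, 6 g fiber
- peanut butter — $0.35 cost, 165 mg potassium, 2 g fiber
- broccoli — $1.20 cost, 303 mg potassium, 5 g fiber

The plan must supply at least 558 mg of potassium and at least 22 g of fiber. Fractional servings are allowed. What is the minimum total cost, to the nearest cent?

$3.30

Compare the cost at each extreme point of the feasible region.
carrots only: max(558/244, 22/3) = 7.333 servings → $3.30.
chickpeas only: max(558/213, 22/6) = 3.667 servings → $3.67.
peanut butter only: max(558/165, 22/2) = 11 servings → $3.85.
broccoli only: max(558/303, 22/5) = 4.4 servings → $5.28.
carrots + chickpeas: the both-tight solution has a negative serving — not a feasible corner.
carrots + peanut butter with both targets exact would need a negative amount; discard.
carrots + broccoli with both targets exact would need a negative amount; discard.
chickpeas + peanut butter: the both-tight solution has a negative serving — not a feasible corner.
chickpeas + broccoli: the both-tight solution has a negative serving — not a feasible corner.
peanut butter + broccoli with both targets exact would need a negative amount; discard.
So the least-cost plan costs $3.30.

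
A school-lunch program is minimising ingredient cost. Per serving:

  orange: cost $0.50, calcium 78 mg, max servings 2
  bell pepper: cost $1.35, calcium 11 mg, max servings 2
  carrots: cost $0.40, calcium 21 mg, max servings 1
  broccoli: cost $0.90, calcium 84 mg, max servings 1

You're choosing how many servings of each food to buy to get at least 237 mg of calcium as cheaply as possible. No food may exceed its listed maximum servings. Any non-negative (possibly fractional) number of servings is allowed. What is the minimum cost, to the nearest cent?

$1.87

Cost per mg of calcium: orange $0.0064, broccoli $0.0107, carrots $0.0190, bell pepper $0.1227.
Take 2 servings of orange: +156.0 mg calcium for $1.00 (total $1.00, still need 81.0 mg).
Take 0.9643 servings of broccoli: +81.0 mg calcium for $0.87 (total $1.87, still need 0.0 mg).
Filling from the cheapest source first is optimal under one linear minimum: $1.87.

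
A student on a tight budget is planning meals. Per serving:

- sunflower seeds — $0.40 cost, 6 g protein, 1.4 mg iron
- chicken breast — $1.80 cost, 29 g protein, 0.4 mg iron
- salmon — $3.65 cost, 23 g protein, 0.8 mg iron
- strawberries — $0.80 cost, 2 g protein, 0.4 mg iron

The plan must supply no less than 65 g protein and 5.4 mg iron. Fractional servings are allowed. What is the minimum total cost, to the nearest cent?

Check every corner: each single food scaled to meet both minima, and each pair solved so both constraints bind.
sunflower seeds only: max(65/6, 5.4/1.4) = 10.83 servings → $4.33.
chicken breast only: max(65/29, 5.4/0.4) = 13.5 servings → $24.30.
salmon only: max(65/23, 5.4/0.8) = 6.75 servings → $24.64.
strawberries only: max(65/2, 5.4/0.4) = 32.5 servings → $26.00.
sunflower seeds + chicken breast with both tight: 3.419 servings and 1.534 servings → $4.13.
sunflower seeds + salmon with both tight: 2.635 servings and 2.139 servings → $8.86.
sunflower seeds + strawberries: intersection lies outside the first quadrant.
chicken breast + salmon with both targets exact would need a negative amount; discard.
chicken breast + strawberries with both tight: 1.407 servings and 12.09 servings → $12.21.
salmon + strawberries with both tight: 2 servings and 9.5 servings → $14.90.
So the least-cost plan costs $4.13.

$4.13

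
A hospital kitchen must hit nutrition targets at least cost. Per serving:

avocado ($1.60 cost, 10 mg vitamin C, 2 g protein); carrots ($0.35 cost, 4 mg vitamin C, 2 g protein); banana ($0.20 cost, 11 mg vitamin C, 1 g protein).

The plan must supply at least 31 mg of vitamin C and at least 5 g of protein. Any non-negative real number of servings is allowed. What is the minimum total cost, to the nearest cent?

$0.93

With two linear requirements the optimum uses one or two foods; enumerate the corners.
avocado only: max(31/10, 5/2) = 3.1 servings → $4.96.
carrots only: max(31/4, 5/2) = 7.75 servings → $2.71.
banana only: max(31/11, 5/1) = 5 servings → $1.00.
avocado + carrots: the both-tight solution has a negative serving — not a feasible corner.
avocado + banana with both tight: 2 servings and 1 serving → $3.40.
carrots + banana with both tight: 1.333 servings and 2.333 servings → $0.93.
Cheapest feasible corner: $0.93.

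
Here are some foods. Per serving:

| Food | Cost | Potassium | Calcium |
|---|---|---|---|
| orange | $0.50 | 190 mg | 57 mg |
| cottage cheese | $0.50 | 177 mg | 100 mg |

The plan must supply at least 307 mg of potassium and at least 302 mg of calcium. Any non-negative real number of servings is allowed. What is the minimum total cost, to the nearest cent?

With two linear requirements the optimum uses one or two foods; enumerate the corners.
orange only: max(307/190, 302/57) = 5.298 servings → $2.65.
cottage cheese only: max(307/177, 302/100) = 3.02 servings → $1.51.
orange + cottage cheese with both targets exact would need a negative amount; discard.
The minimum over all feasible corners is $1.51.

$1.51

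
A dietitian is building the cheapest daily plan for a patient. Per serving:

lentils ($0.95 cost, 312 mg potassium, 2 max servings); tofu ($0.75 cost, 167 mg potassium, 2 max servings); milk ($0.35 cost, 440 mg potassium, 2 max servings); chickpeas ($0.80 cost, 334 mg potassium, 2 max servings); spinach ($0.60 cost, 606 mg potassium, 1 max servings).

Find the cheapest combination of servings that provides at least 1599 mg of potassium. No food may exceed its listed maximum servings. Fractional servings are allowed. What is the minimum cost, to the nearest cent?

$1.57

Cost per mg of potassium: milk $0.0008, spinach $0.0010, chickpeas $0.0024, lentils $0.0030, tofu $0.0045.
Take 2 servings of milk: +880.0 mg potassium for $0.70 (total $0.70, still need 719.0 mg).
Take 1 serving of spinach: +606.0 mg potassium for $0.60 (total $1.30, still need 113.0 mg).
Take 0.3383 servings of chickpeas: +113.0 mg potassium for $0.27 (total $1.57, still need 0.0 mg).
Filling from the cheapest source first is optimal under one linear minimum: $1.57.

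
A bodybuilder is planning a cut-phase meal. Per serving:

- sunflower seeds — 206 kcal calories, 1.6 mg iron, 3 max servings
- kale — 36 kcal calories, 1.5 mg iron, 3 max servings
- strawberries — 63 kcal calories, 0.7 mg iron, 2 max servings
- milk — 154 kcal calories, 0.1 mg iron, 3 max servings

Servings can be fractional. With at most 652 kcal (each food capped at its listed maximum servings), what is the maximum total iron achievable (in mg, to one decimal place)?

Iron per kcal: kale 0.04167, strawberries 0.01111, sunflower seeds 0.007767, milk 0.0006494.
Take 3 servings of kale: uses 108 kcal, +4.5 mg iron (running total 4.5 mg).
Take 2 servings of strawberries: uses 126 kcal, +1.4 mg iron (running total 5.9 mg).
Take 2.029 servings of sunflower seeds: uses 418 kcal, +3.2 mg iron (running total 9.1 mg).
Filling greedily by iron-per-kcal is optimal for one linear limit, giving 9.1 mg.

9.1 mg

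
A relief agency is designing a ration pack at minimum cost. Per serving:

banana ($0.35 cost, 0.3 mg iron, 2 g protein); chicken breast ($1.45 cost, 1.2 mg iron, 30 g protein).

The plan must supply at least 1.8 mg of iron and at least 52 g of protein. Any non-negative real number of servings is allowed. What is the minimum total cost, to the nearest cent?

$2.51

Check every corner: each single food scaled to meet both minima, and each pair solved so both constraints bind.
banana only: max(1.8/0.3, 52/2) = 26 servings → $9.10.
chicken breast only: max(1.8/1.2, 52/30) = 1.733 servings → $2.51.
banana + chicken breast: the both-tight solution has a negative serving — not a feasible corner.
So the least-cost plan costs $2.51.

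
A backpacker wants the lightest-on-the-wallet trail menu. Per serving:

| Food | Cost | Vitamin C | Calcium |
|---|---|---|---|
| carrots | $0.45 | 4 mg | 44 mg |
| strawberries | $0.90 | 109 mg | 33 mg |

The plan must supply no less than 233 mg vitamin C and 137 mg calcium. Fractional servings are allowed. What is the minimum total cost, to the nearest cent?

For a min-cost LP with two ≥-constraints, a basic feasible solution has at most two positive variables.
carrots only: max(233/4, 137/44) = 58.25 servings → $26.21.
strawberries only: max(233/109, 137/33) = 4.152 servings → $3.74.
carrots + strawberries with both tight: 1.553 servings and 2.081 servings → $2.57.
So the least-cost plan costs $2.57.

$2.57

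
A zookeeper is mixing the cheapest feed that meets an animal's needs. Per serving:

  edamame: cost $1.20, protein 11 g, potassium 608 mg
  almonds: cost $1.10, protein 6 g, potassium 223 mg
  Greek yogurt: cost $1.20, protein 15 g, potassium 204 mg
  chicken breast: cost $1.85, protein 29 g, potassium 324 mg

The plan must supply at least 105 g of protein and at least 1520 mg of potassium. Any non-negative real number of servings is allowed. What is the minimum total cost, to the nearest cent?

With two linear requirements the optimum uses one or two foods; enumerate the corners.
edamame only: max(105/11, 1520/608) = 9.545 servings → $11.45.
almonds only: max(105/6, 1520/223) = 17.5 servings → $19.25.
Greek yogurt only: max(105/15, 1520/204) = 7.451 servings → $8.94.
chicken breast only: max(105/29, 1520/324) = 4.691 servings → $8.68.
edamame + almonds with both targets exact would need a negative amount; discard.
edamame + Greek yogurt with both tight: 0.2007 servings and 6.853 servings → $8.46.
edamame + chicken breast with both tight: 0.7151 servings and 3.349 servings → $7.05.
almonds + Greek yogurt with both tight: 0.6506 servings and 6.74 servings → $8.80.
almonds + chicken breast with both tight: 2.224 servings and 3.161 servings → $8.29.
Greek yogurt + chicken breast: intersection lies outside the first quadrant.
Cheapest feasible corner: $7.05.

$7.05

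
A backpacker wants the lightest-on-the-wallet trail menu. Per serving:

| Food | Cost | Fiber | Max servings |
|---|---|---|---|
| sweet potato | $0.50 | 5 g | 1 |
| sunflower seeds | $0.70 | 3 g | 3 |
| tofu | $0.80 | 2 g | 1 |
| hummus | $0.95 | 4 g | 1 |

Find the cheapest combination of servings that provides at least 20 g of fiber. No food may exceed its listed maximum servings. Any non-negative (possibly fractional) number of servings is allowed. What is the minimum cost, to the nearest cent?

Cost per g of fiber: sweet potato $0.1000, sunflower seeds $0.2333, hummus $0.2375, tofu $0.4000.
Take 1 serving of sweet potato: +5.0 g fiber for $0.50 (total $0.50, still need 15.0 g).
Take 3 servings of sunflower seeds: +9.0 g fiber for $2.10 (total $2.60, still need 6.0 g).
Take 1 serving of hummus: +4.0 g fiber for $0.95 (total $3.55, still need 2.0 g).
Take 1 serving of tofu: +2.0 g fiber for $0.80 (total $4.35, still need 0.0 g).
Greedy by cheapest-per-g is optimal for a single linear constraint, so the minimum cost is $4.35.

$4.35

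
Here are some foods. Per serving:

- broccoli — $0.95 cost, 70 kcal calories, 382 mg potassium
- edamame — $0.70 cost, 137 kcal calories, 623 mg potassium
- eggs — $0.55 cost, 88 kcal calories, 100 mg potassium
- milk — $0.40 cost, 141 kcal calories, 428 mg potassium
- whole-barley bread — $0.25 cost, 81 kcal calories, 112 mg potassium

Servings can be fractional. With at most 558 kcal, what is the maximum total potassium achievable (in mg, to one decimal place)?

3045.1 mg

Potassium per kcal: broccoli 5.457, edamame 4.547, milk 3.035, whole-barley bread 1.383, eggs 1.136.
With no serving limits, spend the whole calories allowance on broccoli: 558 kcal / 70 kcal × 382 mg = 3045.1 mg.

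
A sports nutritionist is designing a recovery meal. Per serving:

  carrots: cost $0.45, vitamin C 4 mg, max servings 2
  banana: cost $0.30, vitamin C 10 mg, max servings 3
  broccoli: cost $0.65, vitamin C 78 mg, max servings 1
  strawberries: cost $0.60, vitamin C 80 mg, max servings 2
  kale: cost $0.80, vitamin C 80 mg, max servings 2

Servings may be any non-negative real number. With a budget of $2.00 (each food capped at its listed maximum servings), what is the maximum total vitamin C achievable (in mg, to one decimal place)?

Vitamin C per dollar: strawberries 133.3, broccoli 120, kale 100, banana 33.33, carrots 8.889.
Take 2 servings of strawberries: spends $1.20, +160.0 mg vitamin C (running total 160.0 mg).
Take 1 serving of broccoli: spends $0.65, +78.0 mg vitamin C (running total 238.0 mg).
Take 0.1875 servings of kale: spends $0.15, +15.0 mg vitamin C (running total 253.0 mg).
Filling greedily by vitamin C-per-dollar is optimal for one linear limit, giving 253.0 mg.

253.0 mg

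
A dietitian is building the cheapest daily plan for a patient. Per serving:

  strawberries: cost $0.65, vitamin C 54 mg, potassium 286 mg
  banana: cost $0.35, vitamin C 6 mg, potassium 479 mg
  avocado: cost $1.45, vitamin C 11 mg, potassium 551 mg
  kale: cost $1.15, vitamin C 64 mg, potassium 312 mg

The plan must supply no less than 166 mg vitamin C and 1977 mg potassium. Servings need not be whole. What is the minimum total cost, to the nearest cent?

$2.68

For a min-cost LP with two ≥-constraints, a basic feasible solution has at most two positive variables.
strawberries only: max(166/54, 1977/286) = 6.913 servings → $4.49.
banana only: max(166/6, 1977/479) = 27.67 servings → $9.68.
avocado only: max(166/11, 1977/551) = 15.09 servings → $21.88.
kale only: max(166/64, 1977/312) = 6.337 servings → $7.29.
strawberries + banana with both tight: 2.801 servings and 2.455 servings → $2.68.
strawberries + avocado with both tight: 2.62 servings and 2.228 servings → $4.93.
strawberries + kale: intersection lies outside the first quadrant.
banana + avocado: intersection lies outside the first quadrant.
banana + kale with both tight: 2.596 servings and 2.35 servings → $3.61.
avocado + kale with both tight: 2.348 servings and 2.19 servings → $5.92.
The minimum over all feasible corners is $2.68.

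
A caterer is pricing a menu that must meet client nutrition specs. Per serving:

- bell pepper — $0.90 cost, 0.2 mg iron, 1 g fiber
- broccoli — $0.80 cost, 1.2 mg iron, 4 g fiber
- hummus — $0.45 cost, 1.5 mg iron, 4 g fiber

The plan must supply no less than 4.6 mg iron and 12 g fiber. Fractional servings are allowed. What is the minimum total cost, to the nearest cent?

$1.38

For a min-cost LP with two ≥-constraints, a basic feasible solution has at most two positive variables.
bell pepper only: max(4.6/0.2, 12/1) = 23 servings → $20.70.
broccoli only: max(4.6/1.2, 12/4) = 3.833 servings → $3.07.
hummus only: max(4.6/1.5, 12/4) = 3.067 servings → $1.38.
bell pepper + broccoli: the both-tight solution has a negative serving — not a feasible corner.
bell pepper + hummus with both targets exact would need a negative amount; discard.
broccoli + hummus with both targets exact would need a negative amount; discard.
So the least-cost plan costs $1.38.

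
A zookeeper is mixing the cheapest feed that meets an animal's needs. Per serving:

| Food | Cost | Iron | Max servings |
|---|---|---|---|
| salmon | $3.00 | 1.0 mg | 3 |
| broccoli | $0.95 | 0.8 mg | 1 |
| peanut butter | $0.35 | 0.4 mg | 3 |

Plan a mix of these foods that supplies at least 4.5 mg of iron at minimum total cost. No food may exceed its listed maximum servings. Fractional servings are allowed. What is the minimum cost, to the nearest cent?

$9.50

Cost per mg of iron: peanut butter $0.8750, broccoli $1.1875, salmon $3.0000.
Take 3 servings of peanut butter: +1.2 mg iron for $1.05 (total $1.05, still need 3.3 mg).
Take 1 serving of broccoli: +0.8 mg iron for $0.95 (total $2.00, still need 2.5 mg).
Take 2.5 servings of salmon: +2.5 mg iron for $7.50 (total $9.50, still need 0.0 mg).
Filling from the cheapest source first is optimal under one linear minimum: $9.50.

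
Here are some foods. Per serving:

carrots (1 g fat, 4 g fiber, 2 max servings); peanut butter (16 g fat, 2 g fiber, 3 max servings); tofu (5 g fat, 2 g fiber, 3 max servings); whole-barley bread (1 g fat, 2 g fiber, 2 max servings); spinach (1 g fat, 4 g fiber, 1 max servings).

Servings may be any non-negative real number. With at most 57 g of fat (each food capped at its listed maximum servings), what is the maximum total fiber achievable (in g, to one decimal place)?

26.6 g

Fiber per g fat: carrots 4, spinach 4, whole-barley bread 2, tofu 0.4, peanut butter 0.125.
Take 2 servings of carrots: uses 2 g fat, +8.0 g fiber (running total 8.0 g).
Take 1 serving of spinach: uses 1 g fat, +4.0 g fiber (running total 12.0 g).
Take 2 servings of whole-barley bread: uses 2 g fat, +4.0 g fiber (running total 16.0 g).
Take 3 servings of tofu: uses 15 g fat, +6.0 g fiber (running total 22.0 g).
Take 2.312 servings of peanut butter: uses 37 g fat, +4.6 g fiber (running total 26.6 g).
Greedy by best ratio exhausts the fat allowance optimally: 26.6 g.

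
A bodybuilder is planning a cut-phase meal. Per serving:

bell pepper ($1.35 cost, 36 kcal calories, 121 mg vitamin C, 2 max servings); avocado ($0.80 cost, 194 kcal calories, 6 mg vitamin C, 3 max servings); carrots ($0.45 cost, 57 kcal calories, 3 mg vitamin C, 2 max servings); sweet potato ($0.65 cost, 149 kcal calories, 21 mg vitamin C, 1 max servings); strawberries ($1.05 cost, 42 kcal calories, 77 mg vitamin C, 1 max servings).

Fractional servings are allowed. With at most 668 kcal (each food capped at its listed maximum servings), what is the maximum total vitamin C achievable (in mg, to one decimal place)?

355.0 mg

Vitamin C per kcal: bell pepper 3.361, strawberries 1.833, sweet potato 0.1409, carrots 0.05263, avocado 0.03093.
Take 2 servings of bell pepper: uses 72 kcal, +242.0 mg vitamin C (running total 242.0 mg).
Take 1 serving of strawberries: uses 42 kcal, +77.0 mg vitamin C (running total 319.0 mg).
Take 1 serving of sweet potato: uses 149 kcal, +21.0 mg vitamin C (running total 340.0 mg).
Take 2 servings of carrots: uses 114 kcal, +6.0 mg vitamin C (running total 346.0 mg).
Take 1.5 servings of avocado: uses 291 kcal, +9.0 mg vitamin C (running total 355.0 mg).
Filling greedily by vitamin C-per-kcal is optimal for one linear limit, giving 355.0 mg.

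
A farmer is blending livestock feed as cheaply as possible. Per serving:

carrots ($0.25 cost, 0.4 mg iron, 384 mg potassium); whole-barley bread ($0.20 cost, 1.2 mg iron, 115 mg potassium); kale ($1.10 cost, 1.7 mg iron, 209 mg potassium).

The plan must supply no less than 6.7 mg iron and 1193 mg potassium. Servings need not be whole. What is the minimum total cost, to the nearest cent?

$1.41

Compare the cost at each extreme point of the feasible region.
carrots only: max(6.7/0.4, 1193/384) = 16.75 servings → $4.19.
whole-barley bread only: max(6.7/1.2, 1193/115) = 10.37 servings → $2.07.
kale only: max(6.7/1.7, 1193/209) = 5.708 servings → $6.28.
carrots + whole-barley bread with both tight: 1.594 servings and 5.052 servings → $1.41.
carrots + kale with both tight: 1.103 servings and 3.682 servings → $4.33.
whole-barley bread + kale: intersection lies outside the first quadrant.
Cheapest feasible corner: $1.41.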